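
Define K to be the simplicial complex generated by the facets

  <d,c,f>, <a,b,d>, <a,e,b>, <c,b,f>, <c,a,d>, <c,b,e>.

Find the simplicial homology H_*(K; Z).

H_0 ≅ Z,  H_1 ≅ Z,  H_2 = 0.

Fix the vertex order a < b < c < d < e < f and write every simplex with vertices in increasing order. Then dim K = 2 and the simplices of K are:

  0-simplices (6): a, b, c, d, e, f
  1-simplices (12): ab, ac, ad, ae, bc, bd, be, bf, cd, ce, cf, df
  2-simplices (6): abd, abe, acd, bce, bcf, cdf

giving chain groups C_0 ≅ Z^6, C_1 ≅ Z^12, C_2 ≅ Z^6.

The boundary map ∂_1: C_1 → C_0 maps an edge to its endpoints' difference, ∂[p,q] = q − p.
The 6×12 boundary matrix has rank 5 and Smith normal form diag(1,1,1,1,1).

The boundary map ∂_2: C_2 → C_1 maps a triangle to the signed sum of its edges. For instance
  ∂acd = cd − ad + ac,
  ∂bcf = cf − bf + bc.
As a 12×6 matrix over Z this has rank 6, with invariant factors (1,1,1,1,1,1).

From H_k ≅ ker(∂_k) / im(∂_{k+1}) we obtain:

  H_0: rank C_0 − rank ∂_1 = 6 − 5 = 1, and the invariant factors of ∂_1 are all 1, so H_0 = Z.
  H_1: rank ker ∂_1 − rank ∂_2 = (12 − 5) − 6 = 1, and the invariant factors of ∂_2 are all 1, so H_1 = Z.
  H_2: rank ker ∂_2 − rank ∂_3 = (6 − 6) − 0 = 0, and there is no ∂_3, so H_2 = 0.

(K is a triangulation of the cylinder S^1 x I.)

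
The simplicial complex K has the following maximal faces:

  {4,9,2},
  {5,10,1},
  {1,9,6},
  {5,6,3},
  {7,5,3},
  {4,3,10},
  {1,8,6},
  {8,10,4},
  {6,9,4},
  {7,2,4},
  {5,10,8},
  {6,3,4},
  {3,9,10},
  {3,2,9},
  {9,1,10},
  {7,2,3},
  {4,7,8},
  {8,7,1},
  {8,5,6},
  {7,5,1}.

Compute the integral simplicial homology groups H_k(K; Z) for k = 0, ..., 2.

H_0 = Z,  H_1 = Z ⊕ Z_2,  H_2 = 0.

Fix the vertex order 1 < 2 < 3 < 4 < 5 < 6 < 7 < 8 < 9 < 10 and write every simplex with vertices in increasing order. Then dim K = 2 and the simplices of K are:

  0-simplices (10): [1], [2], [3], [4], [5], [6], [7], [8], [9], [10]
  1-simplices (30): (30 of them)
  2-simplices (20): (20 of them)

giving chain groups C_0 ≅ Z^10, C_1 ≅ Z^30, C_2 ≅ Z^20.

The boundary map ∂_1: C_1 → C_0 is given by ∂[p,q] = [q] − [p]. For instance
  ∂[3,9] = [9] − [3].
As a 10×30 matrix over Z this has rank 9, with invariant factors (1,1,1,1,1,1,1,1,1).

The boundary map ∂_2: C_2 → C_1 maps a triangle to the signed sum of its edges. For instance
  ∂[4,6,9] = [6,9] − [4,9] + [4,6],
  ∂[3,4,6] = [4,6] − [3,6] + [3,4].
The 30×20 boundary matrix has rank 20 and Smith normal form diag(1,1,1,1,1,1,1,1,1,1,1,1,1,1,1,1,1,1,1,2).

Reading off H_k = ker ∂_k / im ∂_{k+1}:

  H_0: rank C_0 − rank ∂_1 = 10 − 9 = 1, and the invariant factors of ∂_1 are all 1, so H_0 ≅ Z.
  H_1: rank ker ∂_1 − rank ∂_2 = (30 − 9) − 20 = 1, and ∂_2 has invariant factor 2 > 1, so H_1 ≅ Z ⊕ Z_2.
  H_2: rank ker ∂_2 − rank ∂_3 = (20 − 20) − 0 = 0, and there is no ∂_3, so H_2 ≅ 0.

As a check, the Euler characteristic is 10 − 30 + 20 = 0, which agrees with 1 − 1 + 0 = 0.
(K is a triangulation of the Klein bottle.)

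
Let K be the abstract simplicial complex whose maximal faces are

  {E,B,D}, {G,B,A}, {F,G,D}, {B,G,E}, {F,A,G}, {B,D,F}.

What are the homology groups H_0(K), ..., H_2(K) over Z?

H_0 ≅ Z,  H_1 ≅ Z,  H_2 = 0.

Take the total order A < B < D < E < F < G on the vertex set. Then K (dimension 2) consists of the simplices:

  0-simplices (6): A, B, D, E, F, G
  1-simplices (12): AB, AF, AG, BD, BE, BF, BG, DE, DF, DG, EG, FG
  2-simplices (6): ABG, AFG, BDE, BDF, BEG, DFG

giving chain groups C_0 ≅ Z^6, C_1 ≅ Z^12, C_2 ≅ Z^6.

Boundary ∂_1: C_1 → C_0 is given by ∂[p,q] = [q] − [p].
The 6×12 boundary matrix has rank 5 and Smith normal form diag(1,1,1,1,1).

The boundary map ∂_2: C_2 → C_1 maps a triangle to the signed sum of its edges. For instance
  ∂ABG = BG − AG + AB,
  ∂AFG = FG − AG + AF.
This gives a 12×6 integer matrix of rank 6; reducing to Smith normal form yields diagonal entries (1,1,1,1,1,1).

Computing H_k = (kernel of ∂_k) / (image of ∂_{k+1}):

  H_0: rank C_0 − rank ∂_1 = 6 − 5 = 1, and the invariant factors of ∂_1 are all 1, so H_0 ≅ Z.
  H_1: rank ker ∂_1 − rank ∂_2 = (12 − 5) − 6 = 1, and the invariant factors of ∂_2 are all 1, so H_1 ≅ Z.
  H_2: rank ker ∂_2 − rank ∂_3 = (6 − 6) − 0 = 0, and there is no ∂_3, so H_2 ≅ 0.

As a check, the Euler characteristic is 6 − 12 + 6 = 0, which agrees with 1 − 1 + 0 = 0.
(K is a triangulation of the cylinder S^1 x I.)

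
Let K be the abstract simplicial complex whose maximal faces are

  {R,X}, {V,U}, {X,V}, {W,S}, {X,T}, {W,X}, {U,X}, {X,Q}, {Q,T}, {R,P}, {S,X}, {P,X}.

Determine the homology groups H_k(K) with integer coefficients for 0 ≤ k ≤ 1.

H_0 = Z,  H_1 = Z^4.

Take the total order P < Q < R < S < T < U < V < W < X on the vertex set. Then K (dimension 1) consists of the simplices:

  0-simplices (9): P, Q, R, S, T, U, V, W, X
  1-simplices (12): PR, PX, QT, QX, RX, SW, SX, TX, UV, UX, VX, WX

giving chain groups C_0 ≅ Z^9, C_1 ≅ Z^12.

∂_1: C_1 → C_0 is given by ∂[p,q] = [q] − [p].
The resulting 9×12 matrix has rank 8, and its Smith normal form has invariant factors (1,1,1,1,1,1,1,1).

From H_k ≅ ker(∂_k) / im(∂_{k+1}) we obtain:

  H_0: rank C_0 − rank ∂_1 = 9 − 8 = 1, and the invariant factors of ∂_1 are all 1, so H_0 ≅ Z.
  H_1: rank ker ∂_1 − rank ∂_2 = (12 − 8) − 0 = 4, and there is no ∂_2, so H_1 ≅ Z^4.

As a check, the Euler characteristic is 9 − 12 = -3, which agrees with 1 − 4 = -3.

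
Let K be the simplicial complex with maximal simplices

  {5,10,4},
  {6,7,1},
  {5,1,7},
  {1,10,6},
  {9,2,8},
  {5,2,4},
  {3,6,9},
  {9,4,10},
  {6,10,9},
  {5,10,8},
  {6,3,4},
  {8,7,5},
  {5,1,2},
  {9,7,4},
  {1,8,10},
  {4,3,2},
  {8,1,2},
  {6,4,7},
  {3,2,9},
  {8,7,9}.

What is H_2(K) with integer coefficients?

We work with the vertex ordering 1 < 2 < 3 < 4 < 5 < 6 < 7 < 8 < 9 < 10. The simplices of K, each written with vertices in increasing order, are:

  0-simplices (10): [1], [2], [3], [4], [5], [6], [7], [8], [9], [10]
  1-simplices (30): (30 of them)
  2-simplices (20): (20 of them)

Hence C_0 ≅ Z^10, C_1 ≅ Z^30, C_2 ≅ Z^20.

The boundary map ∂_1: C_1 → C_0 maps an edge to its endpoints' difference, ∂[p,q] = q − p.
This gives a 10×30 integer matrix of rank 9; reducing to Smith normal form yields diagonal entries (1,1,1,1,1,1,1,1,1).

The boundary map ∂_2: C_2 → C_1 maps a triangle to the signed sum of its edges. For instance
  ∂[2,8,9] = [8,9] − [2,9] + [2,8],
  ∂[4,7,9] = [7,9] − [4,9] + [4,7].
The resulting 30×20 matrix has rank 20, and its Smith normal form has invariant factors (1,1,1,1,1,1,1,1,1,1,1,1,1,1,1,1,1,1,1,2).

Now H_k = ker ∂_k / im ∂_{k+1}, so:

  H_2: rank ker ∂_2 − rank ∂_3 = (20 − 20) − 0 = 0, and there is no ∂_3, so H_2 ≅ 0.

(K is a triangulation of the Klein bottle.)

H_2 = 0.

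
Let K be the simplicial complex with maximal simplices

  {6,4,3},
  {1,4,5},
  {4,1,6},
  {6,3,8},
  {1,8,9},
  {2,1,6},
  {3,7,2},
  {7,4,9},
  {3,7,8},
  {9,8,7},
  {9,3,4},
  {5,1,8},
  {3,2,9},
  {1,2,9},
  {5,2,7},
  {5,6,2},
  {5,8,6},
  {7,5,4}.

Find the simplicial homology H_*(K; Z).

Order the vertices as 1 < 2 < 3 < 4 < 5 < 6 < 7 < 8 < 9. Listing each simplex with vertices in this order, K has dimension 2 with simplices:

  0-simplices (9): [1], [2], [3], [4], [5], [6], [7], [8], [9]
  1-simplices (27): (27 of them)
  2-simplices (18): [1,2,6], [1,2,9], [1,4,5], [1,4,6], [1,5,8], [1,8,9], [2,3,7], [2,3,9], [2,5,6], [2,5,7], [3,4,6], [3,4,9], [3,6,8], [3,7,8], [4,5,7], [4,7,9], [5,6,8], [7,8,9]

so the chain groups are C_0 ≅ Z^9, C_1 ≅ Z^27, C_2 ≅ Z^18.

∂_1: C_1 → C_0 is given by ∂[p,q] = [q] − [p]. For instance
  ∂[7,9] = [9] − [7].
The 9×27 boundary matrix has rank 8 and Smith normal form diag(1,1,1,1,1,1,1,1).

∂_2: C_2 → C_1 sends each 2-simplex [p,q,r] to [q,r] − [p,r] + [p,q]. For instance
  ∂[2,3,7] = [3,7] − [2,7] + [2,3],
  ∂[3,7,8] = [7,8] − [3,8] + [3,7].
The resulting 27×18 matrix has rank 18, and its Smith normal form has invariant factors (1,1,1,1,1,1,1,1,1,1,1,1,1,1,1,1,1,2).

Now H_k = ker ∂_k / im ∂_{k+1}, so:

  H_0: rank C_0 − rank ∂_1 = 9 − 8 = 1, and the invariant factors of ∂_1 are all 1, so H_0 ≅ Z.
  H_1: rank ker ∂_1 − rank ∂_2 = (27 − 8) − 18 = 1, and ∂_2 has invariant factor 2 > 1, so H_1 ≅ Z ⊕ Z/2Z.
  H_2: rank ker ∂_2 − rank ∂_3 = (18 − 18) − 0 = 0, and there is no ∂_3, so H_2 ≅ 0.

H_0 ≅ Z,  H_1 ≅ Z ⊕ Z/2Z,  H_2 = 0.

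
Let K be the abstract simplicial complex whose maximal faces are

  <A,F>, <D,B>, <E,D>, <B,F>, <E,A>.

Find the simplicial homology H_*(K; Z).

H_0 = Z,  H_1 = Z.

Order the vertices as A < B < D < E < F. Listing each simplex with vertices in this order, K has dimension 1 with simplices:

  0-simplices (5): A, B, D, E, F
  1-simplices (5): AE, AF, BD, BF, DE

so the chain groups are C_0 ≅ Z^5, C_1 ≅ Z^5.

∂_1: C_1 → C_0 is given by ∂[p,q] = [q] − [p]. For instance
  ∂AF = F − A.
The resulting 5×5 matrix has rank 4, and its Smith normal form has invariant factors (1,1,1,1).

Now H_k = ker ∂_k / im ∂_{k+1}, so:

  H_0: rank C_0 − rank ∂_1 = 5 − 4 = 1, and the invariant factors of ∂_1 are all 1, so H_0 ≅ Z.
  H_1: rank ker ∂_1 − rank ∂_2 = (5 − 4) − 0 = 1, and there is no ∂_2, so H_1 ≅ Z.

As a check, the Euler characteristic is 5 − 5 = 0, which agrees with 1 − 1 = 0.
(K is a triangulation of the circle S^1.)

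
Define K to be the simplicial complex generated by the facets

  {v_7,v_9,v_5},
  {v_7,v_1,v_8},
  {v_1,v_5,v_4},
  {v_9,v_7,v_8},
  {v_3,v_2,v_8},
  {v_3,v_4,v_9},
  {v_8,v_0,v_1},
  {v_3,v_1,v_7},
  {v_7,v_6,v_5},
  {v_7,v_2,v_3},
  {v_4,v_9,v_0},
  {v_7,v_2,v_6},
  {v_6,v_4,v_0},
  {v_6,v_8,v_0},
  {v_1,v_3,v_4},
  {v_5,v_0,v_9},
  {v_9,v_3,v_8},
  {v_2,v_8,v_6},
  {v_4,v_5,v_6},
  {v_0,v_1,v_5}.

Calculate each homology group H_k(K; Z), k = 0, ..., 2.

Order the vertices as v_0 < v_1 < v_2 < v_3 < v_4 < v_5 < v_6 < v_7 < v_8 < v_9. Listing each simplex with vertices in this order, K has dimension 2 with simplices:

  0-simplices (10): [v_0], [v_1], [v_2], [v_3], [v_4], [v_5], [v_6], [v_7], [v_8], [v_9]
  1-simplices (30): (30 of them)
  2-simplices (20): (20 of them)

giving chain groups C_0 ≅ Z^10, C_1 ≅ Z^30, C_2 ≅ Z^20.

∂_1: C_1 → C_0 sends each edge [p,q] (with p < q) to q − p. For instance
  ∂[v_6,v_7] = [v_7] − [v_6].
The resulting 10×30 matrix has rank 9, and its Smith normal form has invariant factors (1,1,1,1,1,1,1,1,1).

The boundary map ∂_2: C_2 → C_1 sends each 2-simplex [p,q,r] to [q,r] − [p,r] + [p,q]. For instance
  ∂[v_1,v_3,v_4] = [v_3,v_4] − [v_1,v_4] + [v_1,v_3],
  ∂[v_0,v_1,v_5] = [v_1,v_5] − [v_0,v_5] + [v_0,v_1].
The 30×20 boundary matrix has rank 20 and Smith normal form diag(1,1,1,1,1,1,1,1,1,1,1,1,1,1,1,1,1,1,1,2).

Now H_k = ker ∂_k / im ∂_{k+1}, so:

  H_0: rank C_0 − rank ∂_1 = 10 − 9 = 1, and the invariant factors of ∂_1 are all 1, so H_0 = Z.
  H_1: rank ker ∂_1 − rank ∂_2 = (30 − 9) − 20 = 1, and ∂_2 has invariant factor 2 > 1, so H_1 = Z ⊕ Z/2.
  H_2: rank ker ∂_2 − rank ∂_3 = (20 − 20) − 0 = 0, and there is no ∂_3, so H_2 = 0.

H_0 ≅ Z,  H_1 ≅ Z ⊕ Z/2,  H_2 = 0.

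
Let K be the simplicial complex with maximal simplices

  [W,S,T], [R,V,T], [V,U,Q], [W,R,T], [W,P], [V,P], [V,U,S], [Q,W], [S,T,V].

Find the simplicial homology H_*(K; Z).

K has 8 vertices, 15 edges, 6 triangles.
rank ∂_0 = 0, rank ∂_1 = 7 ⇒ b_0 = 8 − 0 − 7 = 1; all invariant factors of ∂_1 are 1 so no torsion. So H_0 ≅ Z.
rank ∂_1 = 7, rank ∂_2 = 6 ⇒ b_1 = 15 − 7 − 6 = 2; all invariant factors of ∂_2 are 1 so no torsion. So H_1 ≅ Z^2.
rank ∂_2 = 6, rank ∂_3 = 0 ⇒ b_2 = 6 − 6 − 0 = 0. So H_2 ≅ 0.

H_0 = Z,  H_1 = Z^2,  H_2 = 0.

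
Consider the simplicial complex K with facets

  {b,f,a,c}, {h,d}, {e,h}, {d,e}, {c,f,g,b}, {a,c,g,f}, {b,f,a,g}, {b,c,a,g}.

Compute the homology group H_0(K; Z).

K has 8 vertices, 13 edges, 10 triangles, 5 3-simplices.
rank ∂_0 = 0, rank ∂_1 = 6 ⇒ b_0 = 8 − 0 − 6 = 2; all invariant factors of ∂_1 are 1 so no torsion. So H_0 = Z^2.

H_0 = Z^2.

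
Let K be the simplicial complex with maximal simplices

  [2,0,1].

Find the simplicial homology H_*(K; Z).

H_0 = Z,  H_1 = 0,  H_2 = 0.

Fix the vertex order 0 < 1 < 2 and write every simplex with vertices in increasing order. Then dim K = 2 and the simplices of K are:

  0-simplices (3): [0], [1], [2]
  1-simplices (3): [0,1], [0,2], [1,2]
  2-simplices (1): [0,1,2]

giving chain groups C_0 ≅ Z^3, C_1 ≅ Z^3, C_2 ≅ Z^1.

The boundary map ∂_1: C_1 → C_0 maps an edge to its endpoints' difference, ∂[p,q] = q − p. For instance
  ∂[0,2] = [2] − [0].
As a 3×3 matrix over Z this has rank 2, with invariant factors (1,1).

∂_2: C_2 → C_1 maps a triangle to the signed sum of its edges. For instance
  ∂[0,1,2] = [1,2] − [0,2] + [0,1].
The 3×1 boundary matrix has rank 1 and Smith normal form diag(1).

Reading off H_k = ker ∂_k / im ∂_{k+1}:

  H_0: rank C_0 − rank ∂_1 = 3 − 2 = 1, and the invariant factors of ∂_1 are all 1, so H_0 = Z.
  H_1: rank ker ∂_1 − rank ∂_2 = (3 − 2) − 1 = 0, and the invariant factors of ∂_2 are all 1, so H_1 = 0.
  H_2: rank ker ∂_2 − rank ∂_3 = (1 − 1) − 0 = 0, and there is no ∂_3, so H_2 = 0.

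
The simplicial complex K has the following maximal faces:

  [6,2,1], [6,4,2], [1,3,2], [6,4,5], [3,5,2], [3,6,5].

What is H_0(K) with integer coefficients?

Order the vertices as 1 < 2 < 3 < 4 < 5 < 6. Listing each simplex with vertices in this order, K has dimension 2 with simplices:

  0-simplices (6): [1], [2], [3], [4], [5], [6]
  1-simplices (12): [1,2], [1,3], [1,6], [2,3], [2,4], [2,5], [2,6], [3,5], [3,6], [4,5], [4,6], [5,6]
  2-simplices (6): [1,2,3], [1,2,6], [2,3,5], [2,4,6], [3,5,6], [4,5,6]

Hence C_0 ≅ Z^6, C_1 ≅ Z^12, C_2 ≅ Z^6.

The boundary map ∂_1: C_1 → C_0 sends each edge [p,q] (with p < q) to q − p.
This gives a 6×12 integer matrix of rank 5; reducing to Smith normal form yields diagonal entries (1,1,1,1,1).

Boundary ∂_2: C_2 → C_1 maps a triangle to the signed sum of its edges. For instance
  ∂[2,4,6] = [4,6] − [2,6] + [2,4],
  ∂[3,5,6] = [5,6] − [3,6] + [3,5].
As a 12×6 matrix over Z this has rank 6, with invariant factors (1,1,1,1,1,1).

From H_k ≅ ker(∂_k) / im(∂_{k+1}) we obtain:

  H_0: rank C_0 − rank ∂_1 = 6 − 5 = 1, and the invariant factors of ∂_1 are all 1, so H_0 ≅ Z.

(K is a triangulation of the cylinder S^1 x I.)

H_0 = Z.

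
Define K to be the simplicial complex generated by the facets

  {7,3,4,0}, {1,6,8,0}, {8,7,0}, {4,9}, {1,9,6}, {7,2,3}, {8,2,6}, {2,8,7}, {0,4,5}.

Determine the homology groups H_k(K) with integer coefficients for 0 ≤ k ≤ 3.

H_0 ≅ Z,  H_1 ≅ Z,  H_2 = 0,  H_3 = 0.

We work with the vertex ordering 0 < 1 < 2 < 3 < 4 < 5 < 6 < 7 < 8 < 9. The simplices of K, each written with vertices in increasing order, are:

  0-simplices (10): [0], [1], [2], [3], [4], [5], [6], [7], [8], [9]
  1-simplices (22): [0,1], [0,3], [0,4], [0,5], [0,6], [0,7], [0,8], [1,6], [1,8], [1,9], [2,3], [2,6], [2,7], [2,8], [3,4], [3,7], [4,5], [4,7], [4,9], [6,8], [6,9], [7,8]
  2-simplices (14): [0,1,6], [0,1,8], [0,3,4], [0,3,7], [0,4,5], [0,4,7], [0,6,8], [0,7,8], [1,6,8], [1,6,9], [2,3,7], [2,6,8], [2,7,8], [3,4,7]
  3-simplices (2): [0,1,6,8], [0,3,4,7]

Hence C_0 ≅ Z^10, C_1 ≅ Z^22, C_2 ≅ Z^14, C_3 ≅ Z^2.

The boundary map ∂_1: C_1 → C_0 is given by ∂[p,q] = [q] − [p]. For instance
  ∂[4,7] = [7] − [4].
This gives a 10×22 integer matrix of rank 9; reducing to Smith normal form yields diagonal entries (1,1,1,1,1,1,1,1,1).

Boundary ∂_2: C_2 → C_1 sends each 2-simplex [p,q,r] to [q,r] − [p,r] + [p,q]. For instance
  ∂[2,6,8] = [6,8] − [2,8] + [2,6],
  ∂[1,6,9] = [6,9] − [1,9] + [1,6].
The 22×14 boundary matrix has rank 12 and Smith normal form diag(1,1,1,1,1,1,1,1,1,1,1,1).

The boundary map ∂_3: C_3 → C_2 sends each 3-simplex σ to the alternating sum Σ_i (−1)^i (σ with its i-th vertex removed). For instance
  ∂[0,1,6,8] = [1,6,8] − [0,6,8] + [0,1,8] − [0,1,6],
  ∂[0,3,4,7] = [3,4,7] − [0,4,7] + [0,3,7] − [0,3,4].
The resulting 14×2 matrix has rank 2, and its Smith normal form has invariant factors (1,1).

Now H_k = ker ∂_k / im ∂_{k+1}, so:

  H_0: rank C_0 − rank ∂_1 = 10 − 9 = 1, and the invariant factors of ∂_1 are all 1, so H_0 = Z.
  H_1: rank ker ∂_1 − rank ∂_2 = (22 − 9) − 12 = 1, and the invariant factors of ∂_2 are all 1, so H_1 = Z.
  H_2: rank ker ∂_2 − rank ∂_3 = (14 − 12) − 2 = 0, and the invariant factors of ∂_3 are all 1, so H_2 = 0.
  H_3: rank ker ∂_3 − rank ∂_4 = (2 − 2) − 0 = 0, and there is no ∂_4, so H_3 = 0.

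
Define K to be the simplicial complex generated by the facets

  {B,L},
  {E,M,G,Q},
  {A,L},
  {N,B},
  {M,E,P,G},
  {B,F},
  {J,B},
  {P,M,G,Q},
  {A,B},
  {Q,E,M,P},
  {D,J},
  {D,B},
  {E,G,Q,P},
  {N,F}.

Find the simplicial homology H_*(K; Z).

H_0 ≅ Z^2,  H_1 ≅ Z^3,  H_2 = 0,  H_3 ≅ Z.

Order the vertices as A < B < D < E < F < G < J < L < M < N < P < Q. Listing each simplex with vertices in this order, K has dimension 3 with simplices:

  0-simplices (12): A, B, D, E, F, G, J, L, M, N, P, Q
  1-simplices (19): AB, AL, BD, BF, BJ, BL, BN, DJ, EG, EM, EP, EQ, FN, GM, GP, GQ, MP, MQ, PQ
  2-simplices (10): EGM, EGP, EGQ, EMP, EMQ, EPQ, GMP, GMQ, GPQ, MPQ
  3-simplices (5): EGMP, EGMQ, EGPQ, EMPQ, GMPQ

giving chain groups C_0 ≅ Z^12, C_1 ≅ Z^19, C_2 ≅ Z^10, C_3 ≅ Z^5.

∂_1: C_1 → C_0 maps an edge to its endpoints' difference, ∂[p,q] = q − p. For instance
  ∂BJ = J − B.
The 12×19 boundary matrix has rank 10 and Smith normal form diag(1,1,1,1,1,1,1,1,1,1).

Boundary ∂_2: C_2 → C_1 sends each 2-simplex [p,q,r] to [q,r] − [p,r] + [p,q]. For instance
  ∂EPQ = PQ − EQ + EP,
  ∂GMQ = MQ − GQ + GM.
The 19×10 boundary matrix has rank 6 and Smith normal form diag(1,1,1,1,1,1).

Boundary ∂_3: C_3 → C_2 sends each 3-simplex σ to the alternating sum Σ_i (−1)^i (σ with its i-th vertex removed). For instance
  ∂GMPQ = MPQ − GPQ + GMQ − GMP,
  ∂EGMP = GMP − EMP + EGP − EGM.
The 10×5 boundary matrix has rank 4 and Smith normal form diag(1,1,1,1).

Reading off H_k = ker ∂_k / im ∂_{k+1}:

  H_0: rank C_0 − rank ∂_1 = 12 − 10 = 2, and the invariant factors of ∂_1 are all 1, so H_0 ≅ Z^2.
  H_1: rank ker ∂_1 − rank ∂_2 = (19 − 10) − 6 = 3, and the invariant factors of ∂_2 are all 1, so H_1 ≅ Z^3.
  H_2: rank ker ∂_2 − rank ∂_3 = (10 − 6) − 4 = 0, and the invariant factors of ∂_3 are all 1, so H_2 ≅ 0.
  H_3: rank ker ∂_3 − rank ∂_4 = (5 − 4) − 0 = 1, and there is no ∂_4, so H_3 ≅ Z.

(K is a triangulation of the disjoint union of the 3-sphere S^3 and a wedge of 3 circles.)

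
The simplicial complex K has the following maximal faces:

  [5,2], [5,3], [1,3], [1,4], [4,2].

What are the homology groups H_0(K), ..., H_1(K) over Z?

H_0 = Z,  H_1 = Z.

Order the vertices as 1 < 2 < 3 < 4 < 5. Listing each simplex with vertices in this order, K has dimension 1 with simplices:

  0-simplices (5): [1], [2], [3], [4], [5]
  1-simplices (5): [1,3], [1,4], [2,4], [2,5], [3,5]

so the chain groups are C_0 ≅ Z^5, C_1 ≅ Z^5.

∂_1: C_1 → C_0 sends each edge [p,q] (with p < q) to q − p. For instance
  ∂[2,4] = [4] − [2].
The resulting 5×5 matrix has rank 4, and its Smith normal form has invariant factors (1,1,1,1).

Computing H_k = (kernel of ∂_k) / (image of ∂_{k+1}):

  H_0: rank C_0 − rank ∂_1 = 5 − 4 = 1, and the invariant factors of ∂_1 are all 1, so H_0 = Z.
  H_1: rank ker ∂_1 − rank ∂_2 = (5 − 4) − 0 = 1, and there is no ∂_2, so H_1 = Z.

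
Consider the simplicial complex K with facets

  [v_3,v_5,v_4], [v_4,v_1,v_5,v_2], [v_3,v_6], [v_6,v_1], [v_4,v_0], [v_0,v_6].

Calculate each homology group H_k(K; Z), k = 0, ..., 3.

Take the total order v_0 < v_1 < v_2 < v_3 < v_4 < v_5 < v_6 on the vertex set. Then K (dimension 3) consists of the simplices:

  0-simplices (7): [v_0], [v_1], [v_2], [v_3], [v_4], [v_5], [v_6]
  1-simplices (12): [v_0,v_4], [v_0,v_6], [v_1,v_2], [v_1,v_4], [v_1,v_5], [v_1,v_6], [v_2,v_4], [v_2,v_5], [v_3,v_4], [v_3,v_5], [v_3,v_6], [v_4,v_5]
  2-simplices (5): [v_1,v_2,v_4], [v_1,v_2,v_5], [v_1,v_4,v_5], [v_2,v_4,v_5], [v_3,v_4,v_5]
  3-simplices (1): [v_1,v_2,v_4,v_5]

giving chain groups C_0 ≅ Z^7, C_1 ≅ Z^12, C_2 ≅ Z^5, C_3 ≅ Z^1.

The boundary map ∂_1: C_1 → C_0 maps an edge to its endpoints' difference, ∂[p,q] = q − p.
This gives a 7×12 integer matrix of rank 6; reducing to Smith normal form yields diagonal entries (1,1,1,1,1,1).

The boundary map ∂_2: C_2 → C_1 sends each 2-simplex [p,q,r] to [q,r] − [p,r] + [p,q]. For instance
  ∂[v_1,v_4,v_5] = [v_4,v_5] − [v_1,v_5] + [v_1,v_4],
  ∂[v_1,v_2,v_4] = [v_2,v_4] − [v_1,v_4] + [v_1,v_2].
This gives a 12×5 integer matrix of rank 4; reducing to Smith normal form yields diagonal entries (1,1,1,1).

Boundary ∂_3: C_3 → C_2 sends each 3-simplex σ to the alternating sum Σ_i (−1)^i (σ with its i-th vertex removed). For instance
  ∂[v_1,v_2,v_4,v_5] = [v_2,v_4,v_5] − [v_1,v_4,v_5] + [v_1,v_2,v_5] − [v_1,v_2,v_4].
The resulting 5×1 matrix has rank 1, and its Smith normal form has invariant factors (1).

Computing H_k = (kernel of ∂_k) / (image of ∂_{k+1}):

  H_0: rank C_0 − rank ∂_1 = 7 − 6 = 1, and the invariant factors of ∂_1 are all 1, so H_0 ≅ Z.
  H_1: rank ker ∂_1 − rank ∂_2 = (12 − 6) − 4 = 2, and the invariant factors of ∂_2 are all 1, so H_1 ≅ Z^2.
  H_2: rank ker ∂_2 − rank ∂_3 = (5 − 4) − 1 = 0, and the invariant factors of ∂_3 are all 1, so H_2 ≅ 0.
  H_3: rank ker ∂_3 − rank ∂_4 = (1 − 1) − 0 = 0, and there is no ∂_4, so H_3 ≅ 0.

As a check, the Euler characteristic is 7 − 12 + 5 − 1 = -1, which agrees with 1 − 2 + 0 − 0 = -1.

H_0 = Z,  H_1 = Z^2,  H_2 = 0,  H_3 = 0.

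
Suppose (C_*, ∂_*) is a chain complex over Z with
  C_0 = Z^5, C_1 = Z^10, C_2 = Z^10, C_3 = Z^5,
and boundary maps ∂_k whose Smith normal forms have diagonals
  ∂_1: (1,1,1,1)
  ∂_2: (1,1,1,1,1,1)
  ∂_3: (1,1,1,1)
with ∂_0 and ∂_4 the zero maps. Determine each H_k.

H_0: b_0 = 5 − 0 − 4 = 1; torsion from ∂_1 factors > 1: none. So H_0 = Z.
H_1: b_1 = 10 − 4 − 6 = 0; torsion from ∂_2 factors > 1: none. So H_1 = 0.
H_2: b_2 = 10 − 6 − 4 = 0; torsion from ∂_3 factors > 1: none. So H_2 = 0.
H_3: b_3 = 5 − 4 − 0 = 1; torsion from ∂_4 factors > 1: none. So H_3 = Z.

H_0 = Z,  H_1 = 0,  H_2 = 0,  H_3 = Z.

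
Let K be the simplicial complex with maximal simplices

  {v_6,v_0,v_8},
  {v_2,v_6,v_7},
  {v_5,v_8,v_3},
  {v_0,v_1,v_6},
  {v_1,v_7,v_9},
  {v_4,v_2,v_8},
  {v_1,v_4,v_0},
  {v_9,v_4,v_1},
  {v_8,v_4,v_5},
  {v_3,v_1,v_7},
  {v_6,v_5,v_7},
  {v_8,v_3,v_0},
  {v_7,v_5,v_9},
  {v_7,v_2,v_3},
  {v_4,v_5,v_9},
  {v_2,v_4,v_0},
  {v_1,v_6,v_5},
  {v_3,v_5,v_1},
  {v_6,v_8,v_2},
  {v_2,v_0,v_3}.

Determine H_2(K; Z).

We work with the vertex ordering v_0 < v_1 < v_2 < v_3 < v_4 < v_5 < v_6 < v_7 < v_8 < v_9. The simplices of K, each written with vertices in increasing order, are:

  0-simplices (10): [v_0], [v_1], [v_2], [v_3], [v_4], [v_5], [v_6], [v_7], [v_8], [v_9]
  1-simplices (30): (30 of them)
  2-simplices (20): (20 of them)

giving chain groups C_0 ≅ Z^10, C_1 ≅ Z^30, C_2 ≅ Z^20.

The boundary map ∂_1: C_1 → C_0 sends each edge [p,q] (with p < q) to q − p. For instance
  ∂[v_3,v_5] = [v_5] − [v_3].
As a 10×30 matrix over Z this has rank 9, with invariant factors (1,1,1,1,1,1,1,1,1).

∂_2: C_2 → C_1 acts by ∂[p,q,r] = [q,r] − [p,r] + [p,q]. For instance
  ∂[v_0,v_2,v_4] = [v_2,v_4] − [v_0,v_4] + [v_0,v_2],
  ∂[v_5,v_6,v_7] = [v_6,v_7] − [v_5,v_7] + [v_5,v_6].
As a 30×20 matrix over Z this has rank 20, with invariant factors (1,1,1,1,1,1,1,1,1,1,1,1,1,1,1,1,1,1,1,2).

Now H_k = ker ∂_k / im ∂_{k+1}, so:

  H_2: rank ker ∂_2 − rank ∂_3 = (20 − 20) − 0 = 0, and there is no ∂_3, so H_2 = 0.

(K is a triangulation of the Klein bottle.)

H_2 = 0.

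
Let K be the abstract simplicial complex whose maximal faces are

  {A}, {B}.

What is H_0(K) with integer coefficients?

H_0 = Z^2.

Take the total order A < B on the vertex set. Then K (dimension 0) consists of the simplices:

  0-simplices (2): A, B

Hence C_0 ≅ Z^2.

Computing H_k = (kernel of ∂_k) / (image of ∂_{k+1}):

  H_0: rank C_0 − rank ∂_1 = 2 − 0 = 2, and there is no ∂_1, so H_0 = Z^2.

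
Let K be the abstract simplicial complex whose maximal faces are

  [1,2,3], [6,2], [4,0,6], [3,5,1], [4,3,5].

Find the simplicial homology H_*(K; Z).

Order the vertices as 0 < 1 < 2 < 3 < 4 < 5 < 6. Listing each simplex with vertices in this order, K has dimension 2 with simplices:

  0-simplices (7): [0], [1], [2], [3], [4], [5], [6]
  1-simplices (11): [0,4], [0,6], [1,2], [1,3], [1,5], [2,3], [2,6], [3,4], [3,5], [4,5], [4,6]
  2-simplices (4): [0,4,6], [1,2,3], [1,3,5], [3,4,5]

so the chain groups are C_0 ≅ Z^7, C_1 ≅ Z^11, C_2 ≅ Z^4.

The boundary map ∂_1: C_1 → C_0 sends each edge [p,q] (with p < q) to q − p.
This gives a 7×11 integer matrix of rank 6; reducing to Smith normal form yields diagonal entries (1,1,1,1,1,1).

∂_2: C_2 → C_1 maps a triangle to the signed sum of its edges. For instance
  ∂[0,4,6] = [4,6] − [0,6] + [0,4],
  ∂[1,2,3] = [2,3] − [1,3] + [1,2].
The 11×4 boundary matrix has rank 4 and Smith normal form diag(1,1,1,1).

Reading off H_k = ker ∂_k / im ∂_{k+1}:

  H_0: rank C_0 − rank ∂_1 = 7 − 6 = 1, and the invariant factors of ∂_1 are all 1, so H_0 = Z.
  H_1: rank ker ∂_1 − rank ∂_2 = (11 − 6) − 4 = 1, and the invariant factors of ∂_2 are all 1, so H_1 = Z.
  H_2: rank ker ∂_2 − rank ∂_3 = (4 − 4) − 0 = 0, and there is no ∂_3, so H_2 = 0.

H_0 ≅ Z,  H_1 ≅ Z,  H_2 = 0.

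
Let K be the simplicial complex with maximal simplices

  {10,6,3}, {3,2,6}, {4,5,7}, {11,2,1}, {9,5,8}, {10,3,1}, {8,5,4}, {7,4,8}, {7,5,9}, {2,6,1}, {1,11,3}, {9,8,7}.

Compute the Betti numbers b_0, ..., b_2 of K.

b_0 = 2, b_1 = 1, b_2 = 1.

K has 11 vertices, 21 edges, 12 triangles.
rank ∂_0 = 0, rank ∂_1 = 9 ⇒ b_0 = 11 − 0 − 9 = 2; all invariant factors of ∂_1 are 1 so no torsion. So H_0 ≅ Z^2.
rank ∂_1 = 9, rank ∂_2 = 11 ⇒ b_1 = 21 − 9 − 11 = 1; all invariant factors of ∂_2 are 1 so no torsion. So H_1 ≅ Z.
rank ∂_2 = 11, rank ∂_3 = 0 ⇒ b_2 = 12 − 11 − 0 = 1. So H_2 ≅ Z.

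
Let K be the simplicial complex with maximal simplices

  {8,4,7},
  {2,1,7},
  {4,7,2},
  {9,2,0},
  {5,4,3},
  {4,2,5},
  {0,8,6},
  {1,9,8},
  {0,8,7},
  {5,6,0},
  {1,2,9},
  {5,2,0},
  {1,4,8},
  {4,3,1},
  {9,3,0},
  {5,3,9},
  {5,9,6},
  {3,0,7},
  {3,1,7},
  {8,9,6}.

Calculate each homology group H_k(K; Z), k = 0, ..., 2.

K has 10 vertices, 30 edges, 20 triangles.
rank ∂_0 = 0, rank ∂_1 = 9 ⇒ b_0 = 10 − 0 − 9 = 1; all invariant factors of ∂_1 are 1 so no torsion. So H_0 = Z.
rank ∂_1 = 9, rank ∂_2 = 20 ⇒ b_1 = 30 − 9 − 20 = 1; ∂_2 has invariant factor(s) [2] giving torsion. So H_1 = Z ⊕ Z/2.
rank ∂_2 = 20, rank ∂_3 = 0 ⇒ b_2 = 20 − 20 − 0 = 0. So H_2 = 0.

H_0 = Z,  H_1 = Z ⊕ Z/2,  H_2 = 0.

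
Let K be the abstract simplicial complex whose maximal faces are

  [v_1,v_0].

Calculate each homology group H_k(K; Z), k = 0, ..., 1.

We work with the vertex ordering v_0 < v_1. The simplices of K, each written with vertices in increasing order, are:

  0-simplices (2): [v_0], [v_1]
  1-simplices (1): [v_0,v_1]

giving chain groups C_0 ≅ Z^2, C_1 ≅ Z^1.

∂_1: C_1 → C_0 is given by ∂[p,q] = [q] − [p].
As a 2×1 matrix over Z this has rank 1, with invariant factors (1).

From H_k ≅ ker(∂_k) / im(∂_{k+1}) we obtain:

  H_0: rank C_0 − rank ∂_1 = 2 − 1 = 1, and the invariant factors of ∂_1 are all 1, so H_0 = Z.
  H_1: rank ker ∂_1 − rank ∂_2 = (1 − 1) − 0 = 0, and there is no ∂_2, so H_1 = 0.

(K is a triangulation of the 1-simplex.)

H_0 ≅ Z,  H_1 = 0.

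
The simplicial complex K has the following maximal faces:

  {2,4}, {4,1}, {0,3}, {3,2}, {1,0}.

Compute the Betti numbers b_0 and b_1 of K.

We work with the vertex ordering 0 < 1 < 2 < 3 < 4. The simplices of K, each written with vertices in increasing order, are:

  0-simplices (5): [0], [1], [2], [3], [4]
  1-simplices (5): [0,1], [0,3], [1,4], [2,3], [2,4]

so the chain groups are C_0 ≅ Z^5, C_1 ≅ Z^5.

The boundary map ∂_1: C_1 → C_0 sends each edge [p,q] (with p < q) to q − p. For instance
  ∂[1,4] = [4] − [1].
This gives a 5×5 integer matrix of rank 4; reducing to Smith normal form yields diagonal entries (1,1,1,1).

Reading off H_k = ker ∂_k / im ∂_{k+1}:

  H_0: rank C_0 − rank ∂_1 = 5 − 4 = 1, and the invariant factors of ∂_1 are all 1, so H_0 ≅ Z.
  H_1: rank ker ∂_1 − rank ∂_2 = (5 − 4) − 0 = 1, and there is no ∂_2, so H_1 ≅ Z.

As a check, the Euler characteristic is 5 − 5 = 0, which agrees with 1 − 1 = 0.

Hence the Betti numbers are b_0 = 1, b_1 = 1.

b_0 = 1, b_1 = 1.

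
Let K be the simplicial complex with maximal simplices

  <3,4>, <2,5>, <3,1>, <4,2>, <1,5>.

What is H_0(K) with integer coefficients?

Fix the vertex order 1 < 2 < 3 < 4 < 5 and write every simplex with vertices in increasing order. Then dim K = 1 and the simplices of K are:

  0-simplices (5): [1], [2], [3], [4], [5]
  1-simplices (5): [1,3], [1,5], [2,4], [2,5], [3,4]

giving chain groups C_0 ≅ Z^5, C_1 ≅ Z^5.

The boundary map ∂_1: C_1 → C_0 maps an edge to its endpoints' difference, ∂[p,q] = q − p. For instance
  ∂[3,4] = [4] − [3].
The resulting 5×5 matrix has rank 4, and its Smith normal form has invariant factors (1,1,1,1).

Now H_k = ker ∂_k / im ∂_{k+1}, so:

  H_0: rank C_0 − rank ∂_1 = 5 − 4 = 1, and the invariant factors of ∂_1 are all 1, so H_0 = Z.

H_0 = Z.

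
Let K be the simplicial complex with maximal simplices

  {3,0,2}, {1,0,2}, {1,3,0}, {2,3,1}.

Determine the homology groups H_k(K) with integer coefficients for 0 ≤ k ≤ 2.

H_0 ≅ Z,  H_1 = 0,  H_2 ≅ Z.

Take the total order 0 < 1 < 2 < 3 on the vertex set. Then K (dimension 2) consists of the simplices:

  0-simplices (4): [0], [1], [2], [3]
  1-simplices (6): [0,1], [0,2], [0,3], [1,2], [1,3], [2,3]
  2-simplices (4): [0,1,2], [0,1,3], [0,2,3], [1,2,3]

giving chain groups C_0 ≅ Z^4, C_1 ≅ Z^6, C_2 ≅ Z^4.

∂_1: C_1 → C_0 is given by ∂[p,q] = [q] − [p]. For instance
  ∂[2,3] = [3] − [2].
The resulting 4×6 matrix has rank 3, and its Smith normal form has invariant factors (1,1,1).

∂_2: C_2 → C_1 sends each 2-simplex [p,q,r] to [q,r] − [p,r] + [p,q]. For instance
  ∂[0,1,2] = [1,2] − [0,2] + [0,1],
  ∂[0,1,3] = [1,3] − [0,3] + [0,1].
The 6×4 boundary matrix has rank 3 and Smith normal form diag(1,1,1).

Now H_k = ker ∂_k / im ∂_{k+1}, so:

  H_0: rank C_0 − rank ∂_1 = 4 − 3 = 1, and the invariant factors of ∂_1 are all 1, so H_0 ≅ Z.
  H_1: rank ker ∂_1 − rank ∂_2 = (6 − 3) − 3 = 0, and the invariant factors of ∂_2 are all 1, so H_1 ≅ 0.
  H_2: rank ker ∂_2 − rank ∂_3 = (4 − 3) − 0 = 1, and there is no ∂_3, so H_2 ≅ Z.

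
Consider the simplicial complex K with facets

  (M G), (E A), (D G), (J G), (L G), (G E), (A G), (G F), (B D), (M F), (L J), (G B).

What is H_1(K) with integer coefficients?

H_1 = Z^4.

Fix the vertex order A < B < D < E < F < G < J < L < M and write every simplex with vertices in increasing order. Then dim K = 1 and the simplices of K are:

  0-simplices (9): A, B, D, E, F, G, J, L, M
  1-simplices (12): AE, AG, BD, BG, DG, EG, FG, FM, GJ, GL, GM, JL

Hence C_0 ≅ Z^9, C_1 ≅ Z^12.

The boundary map ∂_1: C_1 → C_0 is given by ∂[p,q] = [q] − [p].
This gives a 9×12 integer matrix of rank 8; reducing to Smith normal form yields diagonal entries (1,1,1,1,1,1,1,1).

Now H_k = ker ∂_k / im ∂_{k+1}, so:

  H_1: rank ker ∂_1 − rank ∂_2 = (12 − 8) − 0 = 4, and there is no ∂_2, so H_1 ≅ Z^4.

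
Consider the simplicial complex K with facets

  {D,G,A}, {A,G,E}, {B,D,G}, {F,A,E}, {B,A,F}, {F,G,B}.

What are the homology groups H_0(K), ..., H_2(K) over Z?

Take the total order A < B < D < E < F < G on the vertex set. Then K (dimension 2) consists of the simplices:

  0-simplices (6): A, B, D, E, F, G
  1-simplices (12): AB, AD, AE, AF, AG, BD, BF, BG, DG, EF, EG, FG
  2-simplices (6): ABF, ADG, AEF, AEG, BDG, BFG

Hence C_0 ≅ Z^6, C_1 ≅ Z^12, C_2 ≅ Z^6.

The boundary map ∂_1: C_1 → C_0 maps an edge to its endpoints' difference, ∂[p,q] = q − p. For instance
  ∂AG = G − A.
The resulting 6×12 matrix has rank 5, and its Smith normal form has invariant factors (1,1,1,1,1).

The boundary map ∂_2: C_2 → C_1 maps a triangle to the signed sum of its edges. For instance
  ∂AEF = EF − AF + AE,
  ∂ADG = DG − AG + AD.
The resulting 12×6 matrix has rank 6, and its Smith normal form has invariant factors (1,1,1,1,1,1).

Now H_k = ker ∂_k / im ∂_{k+1}, so:

  H_0: rank C_0 − rank ∂_1 = 6 − 5 = 1, and the invariant factors of ∂_1 are all 1, so H_0 = Z.
  H_1: rank ker ∂_1 − rank ∂_2 = (12 − 5) − 6 = 1, and the invariant factors of ∂_2 are all 1, so H_1 = Z.
  H_2: rank ker ∂_2 − rank ∂_3 = (6 − 6) − 0 = 0, and there is no ∂_3, so H_2 = 0.

H_0 ≅ Z,  H_1 ≅ Z,  H_2 = 0.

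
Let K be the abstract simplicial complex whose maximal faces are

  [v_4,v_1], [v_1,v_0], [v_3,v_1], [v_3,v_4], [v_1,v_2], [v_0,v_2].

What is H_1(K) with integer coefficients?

Order the vertices as v_0 < v_1 < v_2 < v_3 < v_4. Listing each simplex with vertices in this order, K has dimension 1 with simplices:

  0-simplices (5): [v_0], [v_1], [v_2], [v_3], [v_4]
  1-simplices (6): [v_0,v_1], [v_0,v_2], [v_1,v_2], [v_1,v_3], [v_1,v_4], [v_3,v_4]

Hence C_0 ≅ Z^5, C_1 ≅ Z^6.

The boundary map ∂_1: C_1 → C_0 is given by ∂[p,q] = [q] − [p].
This gives a 5×6 integer matrix of rank 4; reducing to Smith normal form yields diagonal entries (1,1,1,1).

Computing H_k = (kernel of ∂_k) / (image of ∂_{k+1}):

  H_1: rank ker ∂_1 − rank ∂_2 = (6 − 4) − 0 = 2, and there is no ∂_2, so H_1 = Z^2.

H_1 ≅ Z^2.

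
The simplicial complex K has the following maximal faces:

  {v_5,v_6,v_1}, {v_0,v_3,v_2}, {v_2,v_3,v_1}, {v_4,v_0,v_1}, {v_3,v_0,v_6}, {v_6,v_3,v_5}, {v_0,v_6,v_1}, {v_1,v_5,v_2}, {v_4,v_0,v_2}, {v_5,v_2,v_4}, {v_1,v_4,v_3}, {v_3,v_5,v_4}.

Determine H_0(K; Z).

We work with the vertex ordering v_0 < v_1 < v_2 < v_3 < v_4 < v_5 < v_6. The simplices of K, each written with vertices in increasing order, are:

  0-simplices (7): [v_0], [v_1], [v_2], [v_3], [v_4], [v_5], [v_6]
  1-simplices (18): (18 of them)
  2-simplices (12): (12 of them)

giving chain groups C_0 ≅ Z^7, C_1 ≅ Z^18, C_2 ≅ Z^12.

∂_1: C_1 → C_0 maps an edge to its endpoints' difference, ∂[p,q] = q − p. For instance
  ∂[v_0,v_1] = [v_1] − [v_0].
The resulting 7×18 matrix has rank 6, and its Smith normal form has invariant factors (1,1,1,1,1,1).

Boundary ∂_2: C_2 → C_1 acts by ∂[p,q,r] = [q,r] − [p,r] + [p,q]. For instance
  ∂[v_1,v_3,v_4] = [v_3,v_4] − [v_1,v_4] + [v_1,v_3],
  ∂[v_1,v_5,v_6] = [v_5,v_6] − [v_1,v_6] + [v_1,v_5].
The resulting 18×12 matrix has rank 12, and its Smith normal form has invariant factors (1,1,1,1,1,1,1,1,1,1,1,2).

Computing H_k = (kernel of ∂_k) / (image of ∂_{k+1}):

  H_0: rank C_0 − rank ∂_1 = 7 − 6 = 1, and the invariant factors of ∂_1 are all 1, so H_0 = Z.

H_0 = Z.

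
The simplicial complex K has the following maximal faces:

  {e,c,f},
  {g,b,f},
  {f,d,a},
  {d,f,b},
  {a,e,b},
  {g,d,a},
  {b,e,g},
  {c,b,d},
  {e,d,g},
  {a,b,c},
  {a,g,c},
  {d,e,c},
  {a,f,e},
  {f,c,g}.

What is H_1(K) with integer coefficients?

Take the total order a < b < c < d < e < f < g on the vertex set. Then K (dimension 2) consists of the simplices:

  0-simplices (7): a, b, c, d, e, f, g
  1-simplices (21): ab, ac, ad, ae, af, ag, bc, bd, be, bf, bg, cd, ce, cf, cg, de, df, dg, ef, eg, fg
  2-simplices (14): abc, abe, acg, adf, adg, aef, bcd, bdf, beg, bfg, cde, cef, cfg, deg

giving chain groups C_0 ≅ Z^7, C_1 ≅ Z^21, C_2 ≅ Z^14.

Boundary ∂_1: C_1 → C_0 sends each edge [p,q] (with p < q) to q − p.
This gives a 7×21 integer matrix of rank 6; reducing to Smith normal form yields diagonal entries (1,1,1,1,1,1).

The boundary map ∂_2: C_2 → C_1 acts by ∂[p,q,r] = [q,r] − [p,r] + [p,q]. For instance
  ∂abc = bc − ac + ab,
  ∂bdf = df − bf + bd.
The resulting 21×14 matrix has rank 13, and its Smith normal form has invariant factors (1,1,1,1,1,1,1,1,1,1,1,1,1).

From H_k ≅ ker(∂_k) / im(∂_{k+1}) we obtain:

  H_1: rank ker ∂_1 − rank ∂_2 = (21 − 6) − 13 = 2, and the invariant factors of ∂_2 are all 1, so H_1 ≅ Z^2.

(K is a triangulation of the torus T^2.)

H_1 ≅ Z^2.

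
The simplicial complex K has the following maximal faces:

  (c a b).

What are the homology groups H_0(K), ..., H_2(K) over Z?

H_0 ≅ Z,  H_1 = 0,  H_2 = 0.

Fix the vertex order a < b < c and write every simplex with vertices in increasing order. Then dim K = 2 and the simplices of K are:

  0-simplices (3): a, b, c
  1-simplices (3): ab, ac, bc
  2-simplices (1): abc

giving chain groups C_0 ≅ Z^3, C_1 ≅ Z^3, C_2 ≅ Z^1.

∂_1: C_1 → C_0 sends each edge [p,q] (with p < q) to q − p.
The resulting 3×3 matrix has rank 2, and its Smith normal form has invariant factors (1,1).

The boundary map ∂_2: C_2 → C_1 maps a triangle to the signed sum of its edges. For instance
  ∂abc = bc − ac + ab.
The resulting 3×1 matrix has rank 1, and its Smith normal form has invariant factors (1).

Computing H_k = (kernel of ∂_k) / (image of ∂_{k+1}):

  H_0: rank C_0 − rank ∂_1 = 3 − 2 = 1, and the invariant factors of ∂_1 are all 1, so H_0 ≅ Z.
  H_1: rank ker ∂_1 − rank ∂_2 = (3 − 2) − 1 = 0, and the invariant factors of ∂_2 are all 1, so H_1 ≅ 0.
  H_2: rank ker ∂_2 − rank ∂_3 = (1 − 1) − 0 = 0, and there is no ∂_3, so H_2 ≅ 0.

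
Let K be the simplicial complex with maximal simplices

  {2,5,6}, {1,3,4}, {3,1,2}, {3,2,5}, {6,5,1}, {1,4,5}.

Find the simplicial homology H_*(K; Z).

H_0 ≅ Z,  H_1 ≅ Z,  H_2 = 0.

K has 6 vertices, 12 edges, 6 triangles.
rank ∂_0 = 0, rank ∂_1 = 5 ⇒ b_0 = 6 − 0 − 5 = 1; all invariant factors of ∂_1 are 1 so no torsion. So H_0 = Z.
rank ∂_1 = 5, rank ∂_2 = 6 ⇒ b_1 = 12 − 5 − 6 = 1; all invariant factors of ∂_2 are 1 so no torsion. So H_1 = Z.
rank ∂_2 = 6, rank ∂_3 = 0 ⇒ b_2 = 6 − 6 − 0 = 0. So H_2 = 0.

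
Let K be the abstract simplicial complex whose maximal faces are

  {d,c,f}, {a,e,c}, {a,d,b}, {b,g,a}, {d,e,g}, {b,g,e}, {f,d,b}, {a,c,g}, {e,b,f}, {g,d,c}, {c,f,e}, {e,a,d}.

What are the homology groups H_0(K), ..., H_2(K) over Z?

H_0 = Z,  H_1 = Z/2Z,  H_2 = 0.

Fix the vertex order a < b < c < d < e < f < g and write every simplex with vertices in increasing order. Then dim K = 2 and the simplices of K are:

  0-simplices (7): a, b, c, d, e, f, g
  1-simplices (18): ab, ac, ad, ae, ag, bd, be, bf, bg, cd, ce, cf, cg, de, df, dg, ef, eg
  2-simplices (12): abd, abg, ace, acg, ade, bdf, bef, beg, cdf, cdg, cef, deg

so the chain groups are C_0 ≅ Z^7, C_1 ≅ Z^18, C_2 ≅ Z^12.

∂_1: C_1 → C_0 is given by ∂[p,q] = [q] − [p].
As a 7×18 matrix over Z this has rank 6, with invariant factors (1,1,1,1,1,1).

The boundary map ∂_2: C_2 → C_1 sends each 2-simplex [p,q,r] to [q,r] − [p,r] + [p,q]. For instance
  ∂ace = ce − ae + ac,
  ∂ade = de − ae + ad.
As a 18×12 matrix over Z this has rank 12, with invariant factors (1,1,1,1,1,1,1,1,1,1,1,2).

From H_k ≅ ker(∂_k) / im(∂_{k+1}) we obtain:

  H_0: rank C_0 − rank ∂_1 = 7 − 6 = 1, and the invariant factors of ∂_1 are all 1, so H_0 = Z.
  H_1: rank ker ∂_1 − rank ∂_2 = (18 − 6) − 12 = 0, and ∂_2 has invariant factor 2 > 1, so H_1 = Z/2Z.
  H_2: rank ker ∂_2 − rank ∂_3 = (12 − 12) − 0 = 0, and there is no ∂_3, so H_2 = 0.

As a check, the Euler characteristic is 7 − 18 + 12 = 1, which agrees with 1 − 0 + 0 = 1.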